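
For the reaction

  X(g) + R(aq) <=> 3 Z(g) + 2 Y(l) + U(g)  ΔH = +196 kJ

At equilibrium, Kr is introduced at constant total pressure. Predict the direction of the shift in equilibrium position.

right

Adding inert gas at constant total pressure expands the volume and lowers every reacting partial pressure. With Δn_gas = 4 − 1 = +3, Q moves away from K toward the side with fewer gas moles, so the system shifts toward the side with more gas moles — to the right.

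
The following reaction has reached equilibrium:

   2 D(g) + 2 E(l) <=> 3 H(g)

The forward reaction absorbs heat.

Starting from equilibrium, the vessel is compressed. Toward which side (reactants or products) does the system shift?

Gas moles: reactants 2, products 3 (Δn_gas = +1). Compression shifts the system toward the side with fewer moles of gas — to the left.

left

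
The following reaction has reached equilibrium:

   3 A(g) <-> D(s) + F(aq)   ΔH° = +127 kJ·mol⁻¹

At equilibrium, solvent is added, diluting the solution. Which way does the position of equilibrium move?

Dilution lowers every aqueous concentration by the same factor. Δn_aq = 1 − 0 = +1, so the system shifts toward the side with more dissolved moles — to the right.

right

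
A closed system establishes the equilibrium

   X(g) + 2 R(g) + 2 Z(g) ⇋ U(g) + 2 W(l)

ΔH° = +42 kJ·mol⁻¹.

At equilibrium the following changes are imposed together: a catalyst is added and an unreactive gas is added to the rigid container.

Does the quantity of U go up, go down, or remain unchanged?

unchanged

A catalyst speeds both forward and reverse rates equally; it changes neither Q nor K — no shift from this change.
At constant volume, adding an inert gas leaves every reacting species' partial pressure unchanged, so Q is unchanged — no shift from this change.
No net shift occurs, so the amount of U is unchanged.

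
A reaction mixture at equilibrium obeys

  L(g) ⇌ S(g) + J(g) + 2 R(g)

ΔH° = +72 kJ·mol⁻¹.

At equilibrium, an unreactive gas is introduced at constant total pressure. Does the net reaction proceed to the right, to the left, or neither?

right

Adding inert gas at constant total pressure expands the volume and lowers every reacting partial pressure. With Δn_gas = 4 − 1 = +3, Q moves away from K toward the side with fewer gas moles, so the system shifts toward the side with more gas moles — to the right.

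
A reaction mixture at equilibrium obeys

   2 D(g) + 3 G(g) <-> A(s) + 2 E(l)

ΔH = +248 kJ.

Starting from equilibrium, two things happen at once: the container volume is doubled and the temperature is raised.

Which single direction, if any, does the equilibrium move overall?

Gas moles: reactants 5, products 0 (Δn_gas = -5). Expansion shifts the system toward the side with more moles of gas — to the left.
The forward reaction is endothermic. Raising T favours the endothermic direction — shift to the right.
The individual effects push in opposite directions; without quantitative information the net direction cannot be determined.

cannot be determined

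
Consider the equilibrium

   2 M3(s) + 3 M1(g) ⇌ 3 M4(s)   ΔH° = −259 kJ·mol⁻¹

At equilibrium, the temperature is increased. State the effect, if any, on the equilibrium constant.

decreases

K depends on temperature via the van 't Hoff relation. The forward reaction is exothermic, so raising T decreases K.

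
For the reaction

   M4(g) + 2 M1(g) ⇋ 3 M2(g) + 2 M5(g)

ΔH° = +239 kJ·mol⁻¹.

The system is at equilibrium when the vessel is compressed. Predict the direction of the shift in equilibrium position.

Gas moles: reactants 3, products 5 (Δn_gas = +2). Compression shifts the system toward the side with fewer moles of gas — to the left.

left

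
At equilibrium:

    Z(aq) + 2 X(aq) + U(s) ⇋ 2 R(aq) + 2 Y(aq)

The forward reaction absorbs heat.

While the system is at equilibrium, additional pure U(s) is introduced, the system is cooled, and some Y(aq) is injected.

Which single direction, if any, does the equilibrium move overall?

U is a pure solid; its activity is 1 regardless of amount, so Q is unaffected — no shift from this change.
The forward reaction is endothermic. Lowering T favours the exothermic direction — shift to the left.
Adding Y (aq), a product, drives the reaction to the left.
Only the nonzero effect(s) matter; the net shift is to the left.

left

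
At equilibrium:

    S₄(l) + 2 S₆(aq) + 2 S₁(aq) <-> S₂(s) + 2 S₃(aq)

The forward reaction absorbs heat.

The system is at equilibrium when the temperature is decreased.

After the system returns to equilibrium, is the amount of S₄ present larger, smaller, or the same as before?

increases

The forward reaction is endothermic. Lowering T favours the exothermic direction — shift to the left.
The net shift is to the left. S₄ is a reactant, so its amount increases.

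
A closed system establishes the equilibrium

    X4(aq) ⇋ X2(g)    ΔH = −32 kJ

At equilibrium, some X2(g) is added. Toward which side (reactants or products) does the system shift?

Adding X2 (g), a product, drives the reaction to the left.

left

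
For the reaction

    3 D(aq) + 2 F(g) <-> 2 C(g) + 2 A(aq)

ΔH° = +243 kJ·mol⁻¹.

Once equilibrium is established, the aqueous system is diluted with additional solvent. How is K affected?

The equilibrium constant depends only on temperature. This perturbation may move the position of equilibrium, but since T is unchanged, K itself is unchanged.

unchanged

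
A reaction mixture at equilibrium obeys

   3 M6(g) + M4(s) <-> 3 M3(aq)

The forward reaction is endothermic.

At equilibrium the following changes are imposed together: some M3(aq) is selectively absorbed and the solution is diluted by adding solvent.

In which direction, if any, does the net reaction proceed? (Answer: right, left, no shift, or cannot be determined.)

right

Removing M3 (aq), a product, drives the reaction to the right.
Dilution lowers every aqueous concentration by the same factor. Δn_aq = 3 − 0 = +3, so the system shifts toward the side with more dissolved moles — to the right.
All effects act in the same direction — net shift to the right.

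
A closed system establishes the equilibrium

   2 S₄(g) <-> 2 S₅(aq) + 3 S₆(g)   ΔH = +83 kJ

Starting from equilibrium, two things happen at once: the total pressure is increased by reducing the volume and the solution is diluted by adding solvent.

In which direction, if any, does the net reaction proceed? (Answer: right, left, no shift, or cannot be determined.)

Gas moles: reactants 2, products 3 (Δn_gas = +1). Compression shifts the system toward the side with fewer moles of gas — to the left.
Dilution lowers every aqueous concentration by the same factor. Δn_aq = 2 − 0 = +2, so the system shifts toward the side with more dissolved moles — to the right.
The individual effects push in opposite directions; without quantitative information the net direction cannot be determined.

cannot be determined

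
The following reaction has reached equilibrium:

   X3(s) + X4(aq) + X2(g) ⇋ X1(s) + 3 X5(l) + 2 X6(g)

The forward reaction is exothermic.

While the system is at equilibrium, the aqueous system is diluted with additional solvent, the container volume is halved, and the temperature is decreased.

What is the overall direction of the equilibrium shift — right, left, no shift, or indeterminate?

Dilution lowers every aqueous concentration by the same factor. Δn_aq = 0 − 1 = -1, so the system shifts toward the side with more dissolved moles — to the left.
Gas moles: reactants 1, products 2 (Δn_gas = +1). Compression shifts the system toward the side with fewer moles of gas — to the left.
The forward reaction is exothermic. Lowering T favours the exothermic direction — shift to the right.
The individual effects push in opposite directions; without quantitative information the net direction cannot be determined.

cannot be determined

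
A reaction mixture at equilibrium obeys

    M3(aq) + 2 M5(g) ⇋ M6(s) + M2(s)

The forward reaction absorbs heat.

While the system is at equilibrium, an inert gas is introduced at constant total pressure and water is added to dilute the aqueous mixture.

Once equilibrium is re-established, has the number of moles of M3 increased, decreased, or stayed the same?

increases

Adding inert gas at constant total pressure expands the volume and lowers every reacting partial pressure. With Δn_gas = 0 − 2 = -2, Q moves away from K toward the side with fewer gas moles, so the system shifts toward the side with more gas moles — to the left.
Dilution lowers every aqueous concentration by the same factor. Δn_aq = 0 − 1 = -1, so the system shifts toward the side with more dissolved moles — to the left.
The net shift is to the left. M3 is a reactant, so its amount increases.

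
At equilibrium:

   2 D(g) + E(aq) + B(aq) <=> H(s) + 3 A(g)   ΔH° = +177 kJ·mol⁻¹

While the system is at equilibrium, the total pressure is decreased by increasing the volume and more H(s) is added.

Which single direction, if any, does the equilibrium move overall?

right

Gas moles: reactants 2, products 3 (Δn_gas = +1). Expansion shifts the system toward the side with more moles of gas — to the right.
H is a pure solid; its activity is 1 regardless of amount, so Q is unaffected — no shift from this change.
Only the nonzero effect(s) matter; the net shift is to the right.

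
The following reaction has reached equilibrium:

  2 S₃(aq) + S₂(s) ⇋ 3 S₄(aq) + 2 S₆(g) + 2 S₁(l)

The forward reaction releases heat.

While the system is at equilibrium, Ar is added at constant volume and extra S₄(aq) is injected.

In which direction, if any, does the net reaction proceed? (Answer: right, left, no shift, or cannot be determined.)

At constant volume, adding an inert gas leaves every reacting species' partial pressure unchanged, so Q is unchanged — no shift from this change.
Adding S₄ (aq), a product, drives the reaction to the left.
Only the nonzero effect(s) matter; the net shift is to the left.

left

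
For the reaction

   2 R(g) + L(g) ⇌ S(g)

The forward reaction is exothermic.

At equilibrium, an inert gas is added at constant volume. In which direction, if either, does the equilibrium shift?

no shift

At constant volume, adding an inert gas leaves every reacting species' partial pressure unchanged, so Q is unchanged — no shift from this change.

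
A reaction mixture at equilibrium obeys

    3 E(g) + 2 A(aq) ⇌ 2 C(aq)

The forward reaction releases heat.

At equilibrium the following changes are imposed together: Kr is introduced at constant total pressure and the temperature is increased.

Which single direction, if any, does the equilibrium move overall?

left

Adding inert gas at constant total pressure expands the volume and lowers every reacting partial pressure. With Δn_gas = 0 − 3 = -3, Q moves away from K toward the side with fewer gas moles, so the system shifts toward the side with more gas moles — to the left.
The forward reaction is exothermic. Raising T favours the endothermic direction — shift to the left.
All effects act in the same direction — net shift to the left.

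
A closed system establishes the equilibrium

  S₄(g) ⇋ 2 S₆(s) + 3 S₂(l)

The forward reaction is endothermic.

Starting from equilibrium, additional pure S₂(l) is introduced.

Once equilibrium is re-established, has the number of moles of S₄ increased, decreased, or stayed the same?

S₂ is a pure liquid; its activity is 1 regardless of amount, so Q is unaffected — no shift from this change.
No net shift occurs, so the amount of S₄ is unchanged.

unchanged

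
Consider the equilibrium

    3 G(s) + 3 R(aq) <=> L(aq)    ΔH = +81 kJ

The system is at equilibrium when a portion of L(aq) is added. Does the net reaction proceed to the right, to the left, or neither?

left

Adding L (aq), a product, drives the reaction to the left.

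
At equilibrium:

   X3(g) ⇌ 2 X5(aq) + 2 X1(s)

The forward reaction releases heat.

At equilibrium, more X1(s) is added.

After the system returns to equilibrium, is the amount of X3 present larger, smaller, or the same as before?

unchanged

X1 is a pure solid; its activity is 1 regardless of amount, so Q is unaffected — no shift from this change.
No net shift occurs, so the amount of X3 is unchanged.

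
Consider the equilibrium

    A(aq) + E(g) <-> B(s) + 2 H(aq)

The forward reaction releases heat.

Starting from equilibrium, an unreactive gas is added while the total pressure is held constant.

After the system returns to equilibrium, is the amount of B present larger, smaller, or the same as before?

Adding inert gas at constant total pressure expands the volume and lowers every reacting partial pressure. With Δn_gas = 0 − 1 = -1, Q moves away from K toward the side with fewer gas moles, so the system shifts toward the side with more gas moles — to the left.
The net shift is to the left. B is a product, so its amount decreases.

decreases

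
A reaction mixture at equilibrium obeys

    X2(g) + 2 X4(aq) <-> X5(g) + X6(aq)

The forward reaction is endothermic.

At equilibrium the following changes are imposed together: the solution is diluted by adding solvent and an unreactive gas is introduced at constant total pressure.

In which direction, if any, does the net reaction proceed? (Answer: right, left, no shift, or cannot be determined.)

left

Dilution lowers every aqueous concentration by the same factor. Δn_aq = 1 − 2 = -1, so the system shifts toward the side with more dissolved moles — to the left.
Adding inert gas at constant total pressure expands the volume, scaling every reacting partial pressure by the same factor. Δn_gas = 1 − 1 = 0, so Q is unchanged — no shift.
Only the nonzero effect(s) matter; the net shift is to the left.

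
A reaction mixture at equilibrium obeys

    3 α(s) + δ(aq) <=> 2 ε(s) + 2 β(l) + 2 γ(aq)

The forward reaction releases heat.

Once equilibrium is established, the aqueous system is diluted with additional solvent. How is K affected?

unchanged

The equilibrium constant depends only on temperature. This perturbation may move the position of equilibrium, but since T is unchanged, K itself is unchanged.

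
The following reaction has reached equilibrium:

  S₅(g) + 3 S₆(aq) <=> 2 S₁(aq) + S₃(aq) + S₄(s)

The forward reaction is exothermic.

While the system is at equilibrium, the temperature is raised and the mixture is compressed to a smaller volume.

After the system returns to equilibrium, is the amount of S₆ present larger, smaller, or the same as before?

The forward reaction is exothermic. Raising T favours the endothermic direction — shift to the left.
Gas moles: reactants 1, products 0 (Δn_gas = -1). Compression shifts the system toward the side with fewer moles of gas — to the right.
The two effects oppose each other, so the net shift — and hence the change in S₆ — cannot be determined from the given information.

cannot be determined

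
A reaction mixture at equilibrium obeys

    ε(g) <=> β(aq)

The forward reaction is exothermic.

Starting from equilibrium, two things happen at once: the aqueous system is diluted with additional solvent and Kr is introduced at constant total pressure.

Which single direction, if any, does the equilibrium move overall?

cannot be determined

Dilution lowers every aqueous concentration by the same factor. Δn_aq = 1 − 0 = +1, so the system shifts toward the side with more dissolved moles — to the right.
Adding inert gas at constant total pressure expands the volume and lowers every reacting partial pressure. With Δn_gas = 0 − 1 = -1, Q moves away from K toward the side with fewer gas moles, so the system shifts toward the side with more gas moles — to the left.
The individual effects push in opposite directions; without quantitative information the net direction cannot be determined.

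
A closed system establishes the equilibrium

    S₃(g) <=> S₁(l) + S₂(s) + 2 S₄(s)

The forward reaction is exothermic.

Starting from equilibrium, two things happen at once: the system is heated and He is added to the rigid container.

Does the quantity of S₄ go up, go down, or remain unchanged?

The forward reaction is exothermic. Raising T favours the endothermic direction — shift to the left.
At constant volume, adding an inert gas leaves every reacting species' partial pressure unchanged, so Q is unchanged — no shift from this change.
The net shift is to the left. S₄ is a product, so its amount decreases.

decreases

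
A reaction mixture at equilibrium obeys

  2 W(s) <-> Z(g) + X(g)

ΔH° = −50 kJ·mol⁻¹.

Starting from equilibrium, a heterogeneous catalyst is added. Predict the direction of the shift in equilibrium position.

no shift

A catalyst speeds both forward and reverse rates equally; it changes neither Q nor K — no shift from this change.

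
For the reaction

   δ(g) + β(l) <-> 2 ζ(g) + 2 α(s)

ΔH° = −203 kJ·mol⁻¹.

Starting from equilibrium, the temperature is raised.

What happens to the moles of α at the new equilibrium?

The forward reaction is exothermic. Raising T favours the endothermic direction — shift to the left.
The net shift is to the left. α is a product, so its amount decreases.

decreases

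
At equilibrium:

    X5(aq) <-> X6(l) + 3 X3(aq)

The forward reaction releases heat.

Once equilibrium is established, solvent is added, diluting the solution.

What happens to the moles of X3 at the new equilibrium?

increases

Dilution lowers every aqueous concentration by the same factor. Δn_aq = 3 − 1 = +2, so the system shifts toward the side with more dissolved moles — to the right.
The net shift is to the right. X3 is a product, so its amount increases.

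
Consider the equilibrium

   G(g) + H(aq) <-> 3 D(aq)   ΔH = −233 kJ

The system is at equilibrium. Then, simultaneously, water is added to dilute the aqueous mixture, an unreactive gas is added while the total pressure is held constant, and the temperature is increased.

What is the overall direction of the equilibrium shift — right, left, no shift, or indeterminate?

Dilution lowers every aqueous concentration by the same factor. Δn_aq = 3 − 1 = +2, so the system shifts toward the side with more dissolved moles — to the right.
Adding inert gas at constant total pressure expands the volume and lowers every reacting partial pressure. With Δn_gas = 0 − 1 = -1, Q moves away from K toward the side with fewer gas moles, so the system shifts toward the side with more gas moles — to the left.
The forward reaction is exothermic. Raising T favours the endothermic direction — shift to the left.
The individual effects push in opposite directions; without quantitative information the net direction cannot be determined.

cannot be determined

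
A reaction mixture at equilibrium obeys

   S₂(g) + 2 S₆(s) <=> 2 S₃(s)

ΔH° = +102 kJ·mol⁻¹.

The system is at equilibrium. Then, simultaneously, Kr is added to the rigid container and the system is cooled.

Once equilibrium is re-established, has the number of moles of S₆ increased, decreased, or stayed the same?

increases

At constant volume, adding an inert gas leaves every reacting species' partial pressure unchanged, so Q is unchanged — no shift from this change.
The forward reaction is endothermic. Lowering T favours the exothermic direction — shift to the left.
The net shift is to the left. S₆ is a reactant, so its amount increases.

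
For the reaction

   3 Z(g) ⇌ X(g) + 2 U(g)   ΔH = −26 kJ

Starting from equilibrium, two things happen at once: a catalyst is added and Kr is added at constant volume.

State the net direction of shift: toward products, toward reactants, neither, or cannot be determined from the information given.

A catalyst speeds both forward and reverse rates equally; it changes neither Q nor K — no shift from this change.
At constant volume, adding an inert gas leaves every reacting species' partial pressure unchanged, so Q is unchanged — no shift from this change.
None of the changes alters Q relative to K, so there is no net shift.

no shift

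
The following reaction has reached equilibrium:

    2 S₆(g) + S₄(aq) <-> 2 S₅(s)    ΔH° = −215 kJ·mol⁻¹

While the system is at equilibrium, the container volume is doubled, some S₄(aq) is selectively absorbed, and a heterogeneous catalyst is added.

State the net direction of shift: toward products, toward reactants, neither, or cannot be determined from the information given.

Gas moles: reactants 2, products 0 (Δn_gas = -2). Expansion shifts the system toward the side with more moles of gas — to the left.
Removing S₄ (aq), a reactant, drives the reaction to the left.
A catalyst speeds both forward and reverse rates equally; it changes neither Q nor K — no shift from this change.
Only the nonzero effect(s) matter; the net shift is to the left.

left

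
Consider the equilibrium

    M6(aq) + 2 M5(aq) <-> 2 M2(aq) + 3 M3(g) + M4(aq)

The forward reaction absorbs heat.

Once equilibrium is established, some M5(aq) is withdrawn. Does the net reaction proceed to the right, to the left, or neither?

left

Removing M5 (aq), a reactant, drives the reaction to the left.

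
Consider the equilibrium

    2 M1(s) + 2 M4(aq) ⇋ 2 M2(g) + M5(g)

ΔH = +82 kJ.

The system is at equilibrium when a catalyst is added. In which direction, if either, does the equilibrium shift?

A catalyst speeds both forward and reverse rates equally; it changes neither Q nor K — no shift from this change.

no shift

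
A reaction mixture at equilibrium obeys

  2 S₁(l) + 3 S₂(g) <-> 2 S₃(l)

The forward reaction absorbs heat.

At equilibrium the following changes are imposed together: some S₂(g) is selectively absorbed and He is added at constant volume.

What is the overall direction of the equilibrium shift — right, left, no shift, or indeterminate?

left

Removing S₂ (g), a reactant, drives the reaction to the left.
At constant volume, adding an inert gas leaves every reacting species' partial pressure unchanged, so Q is unchanged — no shift from this change.
Only the nonzero effect(s) matter; the net shift is to the left.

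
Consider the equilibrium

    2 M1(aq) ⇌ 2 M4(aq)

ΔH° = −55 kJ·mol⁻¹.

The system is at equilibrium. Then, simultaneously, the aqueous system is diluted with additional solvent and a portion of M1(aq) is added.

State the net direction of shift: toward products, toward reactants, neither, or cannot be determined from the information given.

right

Dilution scales every aqueous concentration by the same factor. Δn_aq = 2 − 2 = 0, so Q is unchanged — no shift.
Adding M1 (aq), a reactant, drives the reaction to the right.
Only the nonzero effect(s) matter; the net shift is to the right.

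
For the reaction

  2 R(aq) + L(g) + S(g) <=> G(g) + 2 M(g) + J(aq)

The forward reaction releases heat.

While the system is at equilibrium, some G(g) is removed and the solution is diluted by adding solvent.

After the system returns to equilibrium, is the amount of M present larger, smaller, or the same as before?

cannot be determined

Removing G (g), a product, drives the reaction to the right.
Dilution lowers every aqueous concentration by the same factor. Δn_aq = 1 − 2 = -1, so the system shifts toward the side with more dissolved moles — to the left.
The two effects oppose each other, so the net shift — and hence the change in M — cannot be determined from the given information.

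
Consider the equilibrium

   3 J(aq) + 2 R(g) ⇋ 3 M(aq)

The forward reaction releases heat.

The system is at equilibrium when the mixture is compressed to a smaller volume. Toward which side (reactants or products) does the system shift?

Gas moles: reactants 2, products 0 (Δn_gas = -2). Compression shifts the system toward the side with fewer moles of gas — to the right.

right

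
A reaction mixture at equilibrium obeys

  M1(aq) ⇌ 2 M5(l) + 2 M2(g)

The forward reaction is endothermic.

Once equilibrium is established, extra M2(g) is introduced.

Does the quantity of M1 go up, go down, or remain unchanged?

Adding M2 (g), a product, drives the reaction to the left.
The net shift is to the left. M1 is a reactant, so its amount increases.

increases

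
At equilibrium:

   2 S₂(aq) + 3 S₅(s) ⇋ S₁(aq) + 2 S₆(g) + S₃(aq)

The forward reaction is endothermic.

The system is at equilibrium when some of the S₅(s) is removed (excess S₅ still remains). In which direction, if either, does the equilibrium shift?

S₅ is a pure solid; its activity is 1 regardless of amount, so Q is unaffected — no shift from this change.

no shift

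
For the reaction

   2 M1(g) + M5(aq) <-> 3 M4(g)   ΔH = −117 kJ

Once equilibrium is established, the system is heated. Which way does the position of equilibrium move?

The forward reaction is exothermic. Raising T favours the endothermic direction — shift to the left.

left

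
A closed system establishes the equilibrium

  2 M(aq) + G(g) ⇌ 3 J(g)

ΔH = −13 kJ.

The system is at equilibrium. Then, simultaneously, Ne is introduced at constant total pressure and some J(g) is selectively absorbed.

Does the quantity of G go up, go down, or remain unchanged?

Adding inert gas at constant total pressure expands the volume and lowers every reacting partial pressure. With Δn_gas = 3 − 1 = +2, Q moves away from K toward the side with fewer gas moles, so the system shifts toward the side with more gas moles — to the right.
Removing J (g), a product, drives the reaction to the right.
The net shift is to the right. G is a reactant, so its amount decreases.

decreases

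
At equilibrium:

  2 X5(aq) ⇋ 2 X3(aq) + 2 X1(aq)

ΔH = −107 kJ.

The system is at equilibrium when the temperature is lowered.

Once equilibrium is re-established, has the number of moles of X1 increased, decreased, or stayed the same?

increases

The forward reaction is exothermic. Lowering T favours the exothermic direction — shift to the right.
The net shift is to the right. X1 is a product, so its amount increases.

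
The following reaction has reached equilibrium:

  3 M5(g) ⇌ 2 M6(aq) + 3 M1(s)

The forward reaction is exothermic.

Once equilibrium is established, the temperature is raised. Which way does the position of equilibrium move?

left

The forward reaction is exothermic. Raising T favours the endothermic direction — shift to the left.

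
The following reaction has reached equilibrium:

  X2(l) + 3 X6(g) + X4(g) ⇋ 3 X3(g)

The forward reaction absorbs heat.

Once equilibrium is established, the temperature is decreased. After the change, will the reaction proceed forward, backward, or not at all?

left

The forward reaction is endothermic. Lowering T favours the exothermic direction — shift to the left.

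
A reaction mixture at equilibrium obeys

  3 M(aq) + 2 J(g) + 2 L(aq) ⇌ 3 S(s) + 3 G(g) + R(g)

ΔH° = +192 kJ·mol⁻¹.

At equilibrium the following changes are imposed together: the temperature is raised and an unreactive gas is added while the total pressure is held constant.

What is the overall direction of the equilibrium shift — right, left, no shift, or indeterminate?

right

The forward reaction is endothermic. Raising T favours the endothermic direction — shift to the right.
Adding inert gas at constant total pressure expands the volume and lowers every reacting partial pressure. With Δn_gas = 4 − 2 = +2, Q moves away from K toward the side with fewer gas moles, so the system shifts toward the side with more gas moles — to the right.
All effects act in the same direction — net shift to the right.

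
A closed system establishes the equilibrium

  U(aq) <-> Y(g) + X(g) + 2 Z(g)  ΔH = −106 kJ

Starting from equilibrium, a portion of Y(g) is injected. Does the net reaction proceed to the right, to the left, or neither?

left

Adding Y (g), a product, drives the reaction to the left.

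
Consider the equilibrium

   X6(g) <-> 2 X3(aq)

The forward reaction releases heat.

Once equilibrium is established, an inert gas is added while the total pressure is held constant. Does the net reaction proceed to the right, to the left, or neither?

Adding inert gas at constant total pressure expands the volume and lowers every reacting partial pressure. With Δn_gas = 0 − 1 = -1, Q moves away from K toward the side with fewer gas moles, so the system shifts toward the side with more gas moles — to the left.

left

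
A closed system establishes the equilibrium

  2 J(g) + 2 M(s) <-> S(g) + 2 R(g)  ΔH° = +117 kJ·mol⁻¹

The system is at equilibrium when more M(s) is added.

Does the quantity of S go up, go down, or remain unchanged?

M is a pure solid; its activity is 1 regardless of amount, so Q is unaffected — no shift from this change.
No net shift occurs, so the amount of S is unchanged.

unchanged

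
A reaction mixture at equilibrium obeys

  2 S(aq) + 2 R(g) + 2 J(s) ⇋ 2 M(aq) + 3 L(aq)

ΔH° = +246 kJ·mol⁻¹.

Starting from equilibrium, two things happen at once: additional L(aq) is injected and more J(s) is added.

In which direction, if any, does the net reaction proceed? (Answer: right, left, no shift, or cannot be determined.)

Adding L (aq), a product, drives the reaction to the left.
J is a pure solid; its activity is 1 regardless of amount, so Q is unaffected — no shift from this change.
Only the nonzero effect(s) matter; the net shift is to the left.

left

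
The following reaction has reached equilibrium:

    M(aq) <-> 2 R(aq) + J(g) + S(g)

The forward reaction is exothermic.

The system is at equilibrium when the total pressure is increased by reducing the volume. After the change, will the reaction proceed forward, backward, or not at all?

Gas moles: reactants 0, products 2 (Δn_gas = +2). Compression shifts the system toward the side with fewer moles of gas — to the left.

left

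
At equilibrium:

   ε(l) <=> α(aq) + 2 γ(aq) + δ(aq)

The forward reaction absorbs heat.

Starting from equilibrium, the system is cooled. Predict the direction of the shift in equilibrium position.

The forward reaction is endothermic. Lowering T favours the exothermic direction — shift to the left.

left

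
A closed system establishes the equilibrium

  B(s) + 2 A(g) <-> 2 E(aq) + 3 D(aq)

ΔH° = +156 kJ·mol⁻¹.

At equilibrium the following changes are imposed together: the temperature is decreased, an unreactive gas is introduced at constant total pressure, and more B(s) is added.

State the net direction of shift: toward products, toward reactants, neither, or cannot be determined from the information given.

The forward reaction is endothermic. Lowering T favours the exothermic direction — shift to the left.
Adding inert gas at constant total pressure expands the volume and lowers every reacting partial pressure. With Δn_gas = 0 − 2 = -2, Q moves away from K toward the side with fewer gas moles, so the system shifts toward the side with more gas moles — to the left.
B is a pure solid; its activity is 1 regardless of amount, so Q is unaffected — no shift from this change.
Only the nonzero effect(s) matter; the net shift is to the left.

left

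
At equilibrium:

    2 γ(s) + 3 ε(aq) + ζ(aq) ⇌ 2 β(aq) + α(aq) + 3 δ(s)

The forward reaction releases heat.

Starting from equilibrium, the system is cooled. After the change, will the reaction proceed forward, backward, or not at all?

right

The forward reaction is exothermic. Lowering T favours the exothermic direction — shift to the right.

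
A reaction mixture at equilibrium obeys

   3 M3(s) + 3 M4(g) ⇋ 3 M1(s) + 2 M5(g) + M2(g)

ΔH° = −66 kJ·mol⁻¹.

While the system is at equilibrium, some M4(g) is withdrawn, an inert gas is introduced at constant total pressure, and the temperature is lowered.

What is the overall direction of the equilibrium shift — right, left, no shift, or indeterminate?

cannot be determined

Removing M4 (g), a reactant, drives the reaction to the left.
Adding inert gas at constant total pressure expands the volume, scaling every reacting partial pressure by the same factor. Δn_gas = 3 − 3 = 0, so Q is unchanged — no shift.
The forward reaction is exothermic. Lowering T favours the exothermic direction — shift to the right.
The individual effects push in opposite directions; without quantitative information the net direction cannot be determined.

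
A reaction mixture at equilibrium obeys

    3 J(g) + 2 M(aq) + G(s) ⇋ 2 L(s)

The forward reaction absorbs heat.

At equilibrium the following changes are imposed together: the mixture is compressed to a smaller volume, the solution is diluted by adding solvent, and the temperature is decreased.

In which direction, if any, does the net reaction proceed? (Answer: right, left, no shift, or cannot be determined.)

cannot be determined

Gas moles: reactants 3, products 0 (Δn_gas = -3). Compression shifts the system toward the side with fewer moles of gas — to the right.
Dilution lowers every aqueous concentration by the same factor. Δn_aq = 0 − 2 = -2, so the system shifts toward the side with more dissolved moles — to the left.
The forward reaction is endothermic. Lowering T favours the exothermic direction — shift to the left.
The individual effects push in opposite directions; without quantitative information the net direction cannot be determined.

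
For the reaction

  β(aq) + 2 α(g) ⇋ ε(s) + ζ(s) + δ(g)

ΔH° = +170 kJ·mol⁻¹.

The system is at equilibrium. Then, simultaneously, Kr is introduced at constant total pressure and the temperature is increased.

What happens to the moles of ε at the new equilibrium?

Adding inert gas at constant total pressure expands the volume and lowers every reacting partial pressure. With Δn_gas = 1 − 2 = -1, Q moves away from K toward the side with fewer gas moles, so the system shifts toward the side with more gas moles — to the left.
The forward reaction is endothermic. Raising T favours the endothermic direction — shift to the right.
The two effects oppose each other, so the net shift — and hence the change in ε — cannot be determined from the given information.

cannot be determined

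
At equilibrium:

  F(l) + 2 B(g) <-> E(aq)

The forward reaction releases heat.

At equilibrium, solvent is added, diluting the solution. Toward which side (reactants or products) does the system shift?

right

Dilution lowers every aqueous concentration by the same factor. Δn_aq = 1 − 0 = +1, so the system shifts toward the side with more dissolved moles — to the right.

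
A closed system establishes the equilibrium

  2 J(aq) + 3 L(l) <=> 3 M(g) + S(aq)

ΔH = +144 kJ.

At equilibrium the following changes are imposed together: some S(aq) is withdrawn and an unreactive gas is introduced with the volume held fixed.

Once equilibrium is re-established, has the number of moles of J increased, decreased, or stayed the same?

Removing S (aq), a product, drives the reaction to the right.
At constant volume, adding an inert gas leaves every reacting species' partial pressure unchanged, so Q is unchanged — no shift from this change.
The net shift is to the right. J is a reactant, so its amount decreases.

decreases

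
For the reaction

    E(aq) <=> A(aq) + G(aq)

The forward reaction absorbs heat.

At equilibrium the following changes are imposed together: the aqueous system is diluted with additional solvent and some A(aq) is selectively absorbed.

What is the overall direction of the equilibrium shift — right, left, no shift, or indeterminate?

right

Dilution lowers every aqueous concentration by the same factor. Δn_aq = 2 − 1 = +1, so the system shifts toward the side with more dissolved moles — to the right.
Removing A (aq), a product, drives the reaction to the right.
All effects act in the same direction — net shift to the right.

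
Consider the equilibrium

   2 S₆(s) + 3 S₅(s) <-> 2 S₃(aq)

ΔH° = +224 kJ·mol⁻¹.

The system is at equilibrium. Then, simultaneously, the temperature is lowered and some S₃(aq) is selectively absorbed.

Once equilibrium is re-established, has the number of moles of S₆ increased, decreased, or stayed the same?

The forward reaction is endothermic. Lowering T favours the exothermic direction — shift to the left.
Removing S₃ (aq), a product, drives the reaction to the right.
The two effects oppose each other, so the net shift — and hence the change in S₆ — cannot be determined from the given information.

cannot be determined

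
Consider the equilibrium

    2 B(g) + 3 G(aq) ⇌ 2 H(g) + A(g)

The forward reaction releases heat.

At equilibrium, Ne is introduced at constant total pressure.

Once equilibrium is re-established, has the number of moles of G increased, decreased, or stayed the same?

decreases

Adding inert gas at constant total pressure expands the volume and lowers every reacting partial pressure. With Δn_gas = 3 − 2 = +1, Q moves away from K toward the side with fewer gas moles, so the system shifts toward the side with more gas moles — to the right.
The net shift is to the right. G is a reactant, so its amount decreases.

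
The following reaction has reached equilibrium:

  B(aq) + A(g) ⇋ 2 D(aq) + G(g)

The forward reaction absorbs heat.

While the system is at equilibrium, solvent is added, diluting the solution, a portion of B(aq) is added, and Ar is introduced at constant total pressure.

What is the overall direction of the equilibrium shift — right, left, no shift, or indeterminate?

Dilution lowers every aqueous concentration by the same factor. Δn_aq = 2 − 1 = +1, so the system shifts toward the side with more dissolved moles — to the right.
Adding B (aq), a reactant, drives the reaction to the right.
Adding inert gas at constant total pressure expands the volume, scaling every reacting partial pressure by the same factor. Δn_gas = 1 − 1 = 0, so Q is unchanged — no shift.
Only the nonzero effect(s) matter; the net shift is to the right.

right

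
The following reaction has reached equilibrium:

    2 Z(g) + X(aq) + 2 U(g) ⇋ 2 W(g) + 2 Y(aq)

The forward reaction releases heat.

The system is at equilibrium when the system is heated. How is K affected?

K depends on temperature via the van 't Hoff relation. The forward reaction is exothermic, so raising T decreases K.

decreases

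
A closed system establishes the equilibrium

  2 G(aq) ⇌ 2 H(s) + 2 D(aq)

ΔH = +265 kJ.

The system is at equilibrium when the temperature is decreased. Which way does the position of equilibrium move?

left

The forward reaction is endothermic. Lowering T favours the exothermic direction — shift to the left.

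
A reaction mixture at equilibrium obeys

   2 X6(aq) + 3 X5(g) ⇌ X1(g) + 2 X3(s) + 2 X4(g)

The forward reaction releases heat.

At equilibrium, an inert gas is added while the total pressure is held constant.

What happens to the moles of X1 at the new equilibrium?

Adding inert gas at constant total pressure expands the volume, scaling every reacting partial pressure by the same factor. Δn_gas = 3 − 3 = 0, so Q is unchanged — no shift.
No net shift occurs, so the amount of X1 is unchanged.

unchanged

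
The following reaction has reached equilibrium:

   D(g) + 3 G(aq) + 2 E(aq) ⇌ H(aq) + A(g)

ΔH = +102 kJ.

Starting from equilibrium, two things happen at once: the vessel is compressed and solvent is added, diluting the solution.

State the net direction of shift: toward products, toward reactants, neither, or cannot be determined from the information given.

Gas moles: reactants 1, products 1. Δn_gas = 0, so a volume change leaves Q equal to K — no shift from this change.
Dilution lowers every aqueous concentration by the same factor. Δn_aq = 1 − 5 = -4, so the system shifts toward the side with more dissolved moles — to the left.
Only the nonzero effect(s) matter; the net shift is to the left.

left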